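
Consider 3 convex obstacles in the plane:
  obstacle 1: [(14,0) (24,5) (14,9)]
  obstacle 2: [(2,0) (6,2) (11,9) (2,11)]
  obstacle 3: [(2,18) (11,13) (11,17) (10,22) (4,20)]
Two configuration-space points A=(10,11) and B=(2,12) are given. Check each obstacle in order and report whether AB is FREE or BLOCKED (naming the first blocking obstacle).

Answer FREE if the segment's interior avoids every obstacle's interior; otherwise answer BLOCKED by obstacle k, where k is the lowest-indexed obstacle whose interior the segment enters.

Obstacle 1 [(14,0) (24,5) (14,9)]:
  edge (14,0)–(24,5): clear
  edge (24,5)–(14,9): clear
  edge (14,9)–(14,0): clear
  midpoint (6,23/2) outside
  → clear
Obstacle 2 [(2,0) (6,2) (11,9) (2,11)]:
  edge (2,0)–(6,2): clear
  edge (6,2)–(11,9): clear
  edge (11,9)–(2,11): clear
  edge (2,11)–(2,0): clear
  midpoint (6,23/2) outside
  → clear
Obstacle 3 [(2,18) (11,13) (11,17) (10,22) (4,20)]:
  edge (2,18)–(11,13): clear
  edge (11,13)–(11,17): clear
  edge (11,17)–(10,22): clear
  edge (10,22)–(4,20): clear
  edge (4,20)–(2,18): clear
  midpoint (6,23/2) outside
  → clear

FREE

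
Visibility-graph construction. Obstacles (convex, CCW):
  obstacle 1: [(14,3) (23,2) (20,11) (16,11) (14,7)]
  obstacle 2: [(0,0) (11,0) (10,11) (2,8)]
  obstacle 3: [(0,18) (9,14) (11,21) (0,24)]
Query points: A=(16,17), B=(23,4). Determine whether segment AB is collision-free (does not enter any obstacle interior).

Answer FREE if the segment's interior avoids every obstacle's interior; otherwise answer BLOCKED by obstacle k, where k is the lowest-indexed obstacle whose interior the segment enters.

Obstacle 1 [(14,3) (23,2) (20,11) (16,11) (14,7)]:
  edge (14,3)–(23,2): clear
  edge (23,2)–(20,11): crosses AB
  edge (20,11)–(16,11): crosses AB
  edge (16,11)–(14,7): clear
  edge (14,7)–(14,3): clear
  → BLOCKED
Obstacle 2 [(0,0) (11,0) (10,11) (2,8)]:
  edge (0,0)–(11,0): clear
  edge (11,0)–(10,11): clear
  edge (10,11)–(2,8): clear
  edge (2,8)–(0,0): clear
  midpoint (39/2,21/2) outside
  → clear
Obstacle 3 [(0,18) (9,14) (11,21) (0,24)]:
  edge (0,18)–(9,14): clear
  edge (9,14)–(11,21): clear
  edge (11,21)–(0,24): clear
  edge (0,24)–(0,18): clear
  midpoint (39/2,21/2) outside
  → clear

BLOCKED by obstacle 1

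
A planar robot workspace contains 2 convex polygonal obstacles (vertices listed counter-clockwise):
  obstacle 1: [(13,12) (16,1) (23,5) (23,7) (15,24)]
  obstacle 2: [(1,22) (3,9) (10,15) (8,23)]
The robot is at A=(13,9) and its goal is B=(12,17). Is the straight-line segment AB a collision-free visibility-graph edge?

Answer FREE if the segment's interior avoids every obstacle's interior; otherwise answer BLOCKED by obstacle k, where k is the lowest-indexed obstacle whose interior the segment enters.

Obstacle 1 [(13,12) (16,1) (23,5) (23,7) (15,24)]:
  edge (13,12)–(16,1): clear
  edge (16,1)–(23,5): clear
  edge (23,5)–(23,7): clear
  edge (23,7)–(15,24): clear
  edge (15,24)–(13,12): clear
  midpoint (25/2,13) outside
  → clear
Obstacle 2 [(1,22) (3,9) (10,15) (8,23)]:
  edge (1,22)–(3,9): clear
  edge (3,9)–(10,15): clear
  edge (10,15)–(8,23): clear
  edge (8,23)–(1,22): clear
  midpoint (25/2,13) outside
  → clear

FREE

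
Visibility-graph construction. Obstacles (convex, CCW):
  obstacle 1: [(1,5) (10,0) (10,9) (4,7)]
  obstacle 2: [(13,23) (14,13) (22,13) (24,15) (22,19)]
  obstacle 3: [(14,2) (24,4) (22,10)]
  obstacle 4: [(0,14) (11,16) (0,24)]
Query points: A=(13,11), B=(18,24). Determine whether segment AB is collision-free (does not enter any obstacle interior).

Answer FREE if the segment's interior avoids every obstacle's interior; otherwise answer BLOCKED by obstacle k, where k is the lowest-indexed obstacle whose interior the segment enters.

Obstacle 1 [(1,5) (10,0) (10,9) (4,7)]:
  edge (1,5)–(10,0): clear
  edge (10,0)–(10,9): clear
  edge (10,9)–(4,7): clear
  edge (4,7)–(1,5): clear
  midpoint (31/2,35/2) outside
  → clear
Obstacle 2 [(13,23) (14,13) (22,13) (24,15) (22,19)]:
  edge (13,23)–(14,13): crosses AB
  edge (14,13)–(22,13): clear
  edge (22,13)–(24,15): clear
  edge (24,15)–(22,19): clear
  edge (22,19)–(13,23): crosses AB
  → BLOCKED
Obstacle 3 [(14,2) (24,4) (22,10)]:
  edge (14,2)–(24,4): clear
  edge (24,4)–(22,10): clear
  edge (22,10)–(14,2): clear
  midpoint (31/2,35/2) outside
  → clear
Obstacle 4 [(0,14) (11,16) (0,24)]:
  edge (0,14)–(11,16): clear
  edge (11,16)–(0,24): clear
  edge (0,24)–(0,14): clear
  midpoint (31/2,35/2) outside
  → clear

BLOCKED by obstacle 2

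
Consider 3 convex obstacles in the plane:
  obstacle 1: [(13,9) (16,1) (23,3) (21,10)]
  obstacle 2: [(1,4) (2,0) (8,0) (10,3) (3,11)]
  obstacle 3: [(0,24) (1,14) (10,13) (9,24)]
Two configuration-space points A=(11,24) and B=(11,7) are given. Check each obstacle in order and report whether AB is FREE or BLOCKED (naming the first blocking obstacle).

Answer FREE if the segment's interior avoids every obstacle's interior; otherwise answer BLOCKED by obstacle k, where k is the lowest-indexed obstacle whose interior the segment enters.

Obstacle 1 [(13,9) (16,1) (23,3) (21,10)]:
  edge (13,9)–(16,1): clear
  edge (16,1)–(23,3): clear
  edge (23,3)–(21,10): clear
  edge (21,10)–(13,9): clear
  midpoint (11,31/2) outside
  → clear
Obstacle 2 [(1,4) (2,0) (8,0) (10,3) (3,11)]:
  edge (1,4)–(2,0): clear
  edge (2,0)–(8,0): clear
  edge (8,0)–(10,3): clear
  edge (10,3)–(3,11): clear
  edge (3,11)–(1,4): clear
  midpoint (11,31/2) outside
  → clear
Obstacle 3 [(0,24) (1,14) (10,13) (9,24)]:
  edge (0,24)–(1,14): clear
  edge (1,14)–(10,13): clear
  edge (10,13)–(9,24): clear
  edge (9,24)–(0,24): clear
  midpoint (11,31/2) outside
  → clear

FREE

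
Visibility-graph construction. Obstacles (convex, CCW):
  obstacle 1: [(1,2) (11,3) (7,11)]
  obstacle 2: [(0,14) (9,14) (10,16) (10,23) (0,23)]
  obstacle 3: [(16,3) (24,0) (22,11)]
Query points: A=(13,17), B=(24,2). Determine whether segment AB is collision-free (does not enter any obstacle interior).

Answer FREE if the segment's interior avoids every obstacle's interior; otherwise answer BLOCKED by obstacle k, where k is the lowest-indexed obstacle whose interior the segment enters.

BLOCKED by obstacle 3

Obstacle 1 [(1,2) (11,3) (7,11)]:
  edge (1,2)–(11,3): clear
  edge (11,3)–(7,11): clear
  edge (7,11)–(1,2): clear
  midpoint (37/2,19/2) outside
  → clear
Obstacle 2 [(0,14) (9,14) (10,16) (10,23) (0,23)]:
  edge (0,14)–(9,14): clear
  edge (9,14)–(10,16): clear
  edge (10,16)–(10,23): clear
  edge (10,23)–(0,23): clear
  edge (0,23)–(0,14): clear
  midpoint (37/2,19/2) outside
  → clear
Obstacle 3 [(16,3) (24,0) (22,11)]:
  edge (16,3)–(24,0): clear
  edge (24,0)–(22,11): crosses AB
  edge (22,11)–(16,3): crosses AB
  → BLOCKED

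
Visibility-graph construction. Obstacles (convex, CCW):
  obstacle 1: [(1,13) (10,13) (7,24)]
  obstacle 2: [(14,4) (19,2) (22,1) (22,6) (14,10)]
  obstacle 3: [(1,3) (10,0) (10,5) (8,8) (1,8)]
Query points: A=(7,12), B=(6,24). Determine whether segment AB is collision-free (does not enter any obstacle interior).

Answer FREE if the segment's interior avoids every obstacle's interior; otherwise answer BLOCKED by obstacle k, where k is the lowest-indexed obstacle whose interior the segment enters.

BLOCKED by obstacle 1

Obstacle 1 [(1,13) (10,13) (7,24)]:
  edge (1,13)–(10,13): crosses AB
  edge (10,13)–(7,24): clear
  edge (7,24)–(1,13): crosses AB
  → BLOCKED
Obstacle 2 [(14,4) (19,2) (22,1) (22,6) (14,10)]:
  edge (14,4)–(19,2): clear
  edge (19,2)–(22,1): clear
  edge (22,1)–(22,6): clear
  edge (22,6)–(14,10): clear
  edge (14,10)–(14,4): clear
  midpoint (13/2,18) outside
  → clear
Obstacle 3 [(1,3) (10,0) (10,5) (8,8) (1,8)]:
  edge (1,3)–(10,0): clear
  edge (10,0)–(10,5): clear
  edge (10,5)–(8,8): clear
  edge (8,8)–(1,8): clear
  edge (1,8)–(1,3): clear
  midpoint (13/2,18) outside
  → clear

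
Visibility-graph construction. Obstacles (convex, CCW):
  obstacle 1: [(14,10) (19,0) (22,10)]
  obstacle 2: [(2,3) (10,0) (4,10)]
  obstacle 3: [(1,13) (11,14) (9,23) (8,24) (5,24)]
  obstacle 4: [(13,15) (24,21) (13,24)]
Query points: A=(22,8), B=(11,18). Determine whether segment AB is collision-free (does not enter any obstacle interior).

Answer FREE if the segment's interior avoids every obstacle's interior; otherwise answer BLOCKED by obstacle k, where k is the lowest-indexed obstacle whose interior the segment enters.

BLOCKED by obstacle 1

Obstacle 1 [(14,10) (19,0) (22,10)]:
  edge (14,10)–(19,0): clear
  edge (19,0)–(22,10): crosses AB
  edge (22,10)–(14,10): crosses AB
  → BLOCKED
Obstacle 2 [(2,3) (10,0) (4,10)]:
  edge (2,3)–(10,0): clear
  edge (10,0)–(4,10): clear
  edge (4,10)–(2,3): clear
  midpoint (33/2,13) outside
  → clear
Obstacle 3 [(1,13) (11,14) (9,23) (8,24) (5,24)]:
  edge (1,13)–(11,14): clear
  edge (11,14)–(9,23): clear
  edge (9,23)–(8,24): clear
  edge (8,24)–(5,24): clear
  edge (5,24)–(1,13): clear
  midpoint (33/2,13) outside
  → clear
Obstacle 4 [(13,15) (24,21) (13,24)]:
  edge (13,15)–(24,21): crosses AB
  edge (24,21)–(13,24): clear
  edge (13,24)–(13,15): crosses AB
  → BLOCKED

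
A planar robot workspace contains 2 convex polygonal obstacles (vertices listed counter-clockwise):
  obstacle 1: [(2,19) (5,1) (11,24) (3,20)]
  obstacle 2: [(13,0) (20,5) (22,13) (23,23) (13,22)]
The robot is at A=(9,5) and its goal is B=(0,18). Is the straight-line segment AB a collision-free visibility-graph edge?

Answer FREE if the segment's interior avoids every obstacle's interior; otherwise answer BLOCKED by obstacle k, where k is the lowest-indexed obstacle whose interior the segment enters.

Obstacle 1 [(2,19) (5,1) (11,24) (3,20)]:
  edge (2,19)–(5,1): crosses AB
  edge (5,1)–(11,24): crosses AB
  edge (11,24)–(3,20): clear
  edge (3,20)–(2,19): clear
  → BLOCKED
Obstacle 2 [(13,0) (20,5) (22,13) (23,23) (13,22)]:
  edge (13,0)–(20,5): clear
  edge (20,5)–(22,13): clear
  edge (22,13)–(23,23): clear
  edge (23,23)–(13,22): clear
  edge (13,22)–(13,0): clear
  midpoint (9/2,23/2) outside
  → clear

BLOCKED by obstacle 1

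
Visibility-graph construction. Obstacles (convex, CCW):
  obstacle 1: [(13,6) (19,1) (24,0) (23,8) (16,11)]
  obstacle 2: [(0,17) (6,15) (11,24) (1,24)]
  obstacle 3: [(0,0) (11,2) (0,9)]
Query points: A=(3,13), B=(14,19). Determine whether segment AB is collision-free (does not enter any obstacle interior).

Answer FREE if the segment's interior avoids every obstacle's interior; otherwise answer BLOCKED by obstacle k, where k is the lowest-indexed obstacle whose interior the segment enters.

FREE

Obstacle 1 [(13,6) (19,1) (24,0) (23,8) (16,11)]:
  edge (13,6)–(19,1): clear
  edge (19,1)–(24,0): clear
  edge (24,0)–(23,8): clear
  edge (23,8)–(16,11): clear
  edge (16,11)–(13,6): clear
  midpoint (17/2,16) outside
  → clear
Obstacle 2 [(0,17) (6,15) (11,24) (1,24)]:
  edge (0,17)–(6,15): clear
  edge (6,15)–(11,24): clear
  edge (11,24)–(1,24): clear
  edge (1,24)–(0,17): clear
  midpoint (17/2,16) outside
  → clear
Obstacle 3 [(0,0) (11,2) (0,9)]:
  edge (0,0)–(11,2): clear
  edge (11,2)–(0,9): clear
  edge (0,9)–(0,0): clear
  midpoint (17/2,16) outside
  → clear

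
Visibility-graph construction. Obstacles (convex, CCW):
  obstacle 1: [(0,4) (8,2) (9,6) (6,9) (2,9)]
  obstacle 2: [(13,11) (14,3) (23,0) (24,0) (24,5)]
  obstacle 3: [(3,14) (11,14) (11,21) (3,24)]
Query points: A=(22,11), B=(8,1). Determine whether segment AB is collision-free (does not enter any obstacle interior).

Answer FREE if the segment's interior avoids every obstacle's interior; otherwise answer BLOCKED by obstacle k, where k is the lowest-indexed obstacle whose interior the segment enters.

BLOCKED by obstacle 2

Obstacle 1 [(0,4) (8,2) (9,6) (6,9) (2,9)]:
  edge (0,4)–(8,2): clear
  edge (8,2)–(9,6): clear
  edge (9,6)–(6,9): clear
  edge (6,9)–(2,9): clear
  edge (2,9)–(0,4): clear
  midpoint (15,6) outside
  → clear
Obstacle 2 [(13,11) (14,3) (23,0) (24,0) (24,5)]:
  edge (13,11)–(14,3): crosses AB
  edge (14,3)–(23,0): clear
  edge (23,0)–(24,0): clear
  edge (24,0)–(24,5): clear
  edge (24,5)–(13,11): crosses AB
  → BLOCKED
Obstacle 3 [(3,14) (11,14) (11,21) (3,24)]:
  edge (3,14)–(11,14): clear
  edge (11,14)–(11,21): clear
  edge (11,21)–(3,24): clear
  edge (3,24)–(3,14): clear
  midpoint (15,6) outside
  → clear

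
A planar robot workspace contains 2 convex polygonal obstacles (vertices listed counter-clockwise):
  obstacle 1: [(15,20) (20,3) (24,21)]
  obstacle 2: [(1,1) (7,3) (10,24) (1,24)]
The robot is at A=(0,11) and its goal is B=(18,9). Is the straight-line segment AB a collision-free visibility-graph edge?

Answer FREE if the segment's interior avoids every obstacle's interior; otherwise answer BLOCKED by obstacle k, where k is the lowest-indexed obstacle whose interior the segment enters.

BLOCKED by obstacle 2

Obstacle 1 [(15,20) (20,3) (24,21)]:
  edge (15,20)–(20,3): clear
  edge (20,3)–(24,21): clear
  edge (24,21)–(15,20): clear
  midpoint (9,10) outside
  → clear
Obstacle 2 [(1,1) (7,3) (10,24) (1,24)]:
  edge (1,1)–(7,3): clear
  edge (7,3)–(10,24): crosses AB
  edge (10,24)–(1,24): clear
  edge (1,24)–(1,1): crosses AB
  → BLOCKED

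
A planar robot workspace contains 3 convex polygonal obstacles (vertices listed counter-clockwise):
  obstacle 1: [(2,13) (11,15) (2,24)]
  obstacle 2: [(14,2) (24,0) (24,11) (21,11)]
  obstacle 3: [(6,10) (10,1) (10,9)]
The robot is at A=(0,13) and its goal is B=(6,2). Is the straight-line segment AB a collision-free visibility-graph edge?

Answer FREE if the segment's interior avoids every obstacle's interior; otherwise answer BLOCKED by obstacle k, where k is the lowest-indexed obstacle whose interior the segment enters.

FREE

Obstacle 1 [(2,13) (11,15) (2,24)]:
  edge (2,13)–(11,15): clear
  edge (11,15)–(2,24): clear
  edge (2,24)–(2,13): clear
  midpoint (3,15/2) outside
  → clear
Obstacle 2 [(14,2) (24,0) (24,11) (21,11)]:
  edge (14,2)–(24,0): clear
  edge (24,0)–(24,11): clear
  edge (24,11)–(21,11): clear
  edge (21,11)–(14,2): clear
  midpoint (3,15/2) outside
  → clear
Obstacle 3 [(6,10) (10,1) (10,9)]:
  edge (6,10)–(10,1): clear
  edge (10,1)–(10,9): clear
  edge (10,9)–(6,10): clear
  midpoint (3,15/2) outside
  → clear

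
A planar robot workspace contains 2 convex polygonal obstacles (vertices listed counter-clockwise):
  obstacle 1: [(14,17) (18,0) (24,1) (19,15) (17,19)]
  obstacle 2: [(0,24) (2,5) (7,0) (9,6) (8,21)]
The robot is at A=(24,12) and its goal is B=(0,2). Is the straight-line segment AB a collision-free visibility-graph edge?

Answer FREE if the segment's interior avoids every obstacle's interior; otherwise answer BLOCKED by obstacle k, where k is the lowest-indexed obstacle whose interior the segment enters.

Obstacle 1 [(14,17) (18,0) (24,1) (19,15) (17,19)]:
  edge (14,17)–(18,0): crosses AB
  edge (18,0)–(24,1): clear
  edge (24,1)–(19,15): crosses AB
  edge (19,15)–(17,19): clear
  edge (17,19)–(14,17): clear
  → BLOCKED
Obstacle 2 [(0,24) (2,5) (7,0) (9,6) (8,21)]:
  edge (0,24)–(2,5): clear
  edge (2,5)–(7,0): crosses AB
  edge (7,0)–(9,6): crosses AB
  edge (9,6)–(8,21): clear
  edge (8,21)–(0,24): clear
  → BLOCKED

BLOCKED by obstacle 1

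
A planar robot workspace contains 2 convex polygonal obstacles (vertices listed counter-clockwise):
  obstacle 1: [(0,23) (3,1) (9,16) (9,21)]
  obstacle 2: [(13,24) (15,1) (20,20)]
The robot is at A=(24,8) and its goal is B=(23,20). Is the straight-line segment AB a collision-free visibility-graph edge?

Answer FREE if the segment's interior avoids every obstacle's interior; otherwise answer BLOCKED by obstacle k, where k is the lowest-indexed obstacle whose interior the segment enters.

Obstacle 1 [(0,23) (3,1) (9,16) (9,21)]:
  edge (0,23)–(3,1): clear
  edge (3,1)–(9,16): clear
  edge (9,16)–(9,21): clear
  edge (9,21)–(0,23): clear
  midpoint (47/2,14) outside
  → clear
Obstacle 2 [(13,24) (15,1) (20,20)]:
  edge (13,24)–(15,1): clear
  edge (15,1)–(20,20): clear
  edge (20,20)–(13,24): clear
  midpoint (47/2,14) outside
  → clear

FREE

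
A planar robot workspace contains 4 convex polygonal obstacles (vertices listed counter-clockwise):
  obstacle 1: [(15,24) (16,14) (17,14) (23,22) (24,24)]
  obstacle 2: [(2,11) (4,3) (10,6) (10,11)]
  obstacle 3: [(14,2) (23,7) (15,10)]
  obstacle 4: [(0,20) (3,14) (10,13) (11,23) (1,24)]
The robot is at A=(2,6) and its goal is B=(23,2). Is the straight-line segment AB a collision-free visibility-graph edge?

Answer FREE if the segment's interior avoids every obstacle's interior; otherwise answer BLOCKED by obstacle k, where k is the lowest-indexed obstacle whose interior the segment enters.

Obstacle 1 [(15,24) (16,14) (17,14) (23,22) (24,24)]:
  edge (15,24)–(16,14): clear
  edge (16,14)–(17,14): clear
  edge (17,14)–(23,22): clear
  edge (23,22)–(24,24): clear
  edge (24,24)–(15,24): clear
  midpoint (25/2,4) outside
  → clear
Obstacle 2 [(2,11) (4,3) (10,6) (10,11)]:
  edge (2,11)–(4,3): crosses AB
  edge (4,3)–(10,6): crosses AB
  edge (10,6)–(10,11): clear
  edge (10,11)–(2,11): clear
  → BLOCKED
Obstacle 3 [(14,2) (23,7) (15,10)]:
  edge (14,2)–(23,7): crosses AB
  edge (23,7)–(15,10): clear
  edge (15,10)–(14,2): crosses AB
  → BLOCKED
Obstacle 4 [(0,20) (3,14) (10,13) (11,23) (1,24)]:
  edge (0,20)–(3,14): clear
  edge (3,14)–(10,13): clear
  edge (10,13)–(11,23): clear
  edge (11,23)–(1,24): clear
  edge (1,24)–(0,20): clear
  midpoint (25/2,4) outside
  → clear

BLOCKED by obstacle 2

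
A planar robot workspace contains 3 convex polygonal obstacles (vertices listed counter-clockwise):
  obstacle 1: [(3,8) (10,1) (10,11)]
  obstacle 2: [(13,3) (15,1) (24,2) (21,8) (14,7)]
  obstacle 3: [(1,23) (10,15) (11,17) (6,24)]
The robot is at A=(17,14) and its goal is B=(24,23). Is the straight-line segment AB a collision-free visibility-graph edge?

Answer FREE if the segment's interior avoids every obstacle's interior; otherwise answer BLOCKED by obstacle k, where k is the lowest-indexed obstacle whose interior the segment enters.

FREE

Obstacle 1 [(3,8) (10,1) (10,11)]:
  edge (3,8)–(10,1): clear
  edge (10,1)–(10,11): clear
  edge (10,11)–(3,8): clear
  midpoint (41/2,37/2) outside
  → clear
Obstacle 2 [(13,3) (15,1) (24,2) (21,8) (14,7)]:
  edge (13,3)–(15,1): clear
  edge (15,1)–(24,2): clear
  edge (24,2)–(21,8): clear
  edge (21,8)–(14,7): clear
  edge (14,7)–(13,3): clear
  midpoint (41/2,37/2) outside
  → clear
Obstacle 3 [(1,23) (10,15) (11,17) (6,24)]:
  edge (1,23)–(10,15): clear
  edge (10,15)–(11,17): clear
  edge (11,17)–(6,24): clear
  edge (6,24)–(1,23): clear
  midpoint (41/2,37/2) outside
  → clear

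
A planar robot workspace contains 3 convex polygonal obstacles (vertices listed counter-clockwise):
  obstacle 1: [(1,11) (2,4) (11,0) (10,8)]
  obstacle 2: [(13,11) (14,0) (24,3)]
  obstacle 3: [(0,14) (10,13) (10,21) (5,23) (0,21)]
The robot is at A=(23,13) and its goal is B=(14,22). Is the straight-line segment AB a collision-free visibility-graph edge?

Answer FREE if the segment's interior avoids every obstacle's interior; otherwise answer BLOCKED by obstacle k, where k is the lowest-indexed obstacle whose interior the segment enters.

Obstacle 1 [(1,11) (2,4) (11,0) (10,8)]:
  edge (1,11)–(2,4): clear
  edge (2,4)–(11,0): clear
  edge (11,0)–(10,8): clear
  edge (10,8)–(1,11): clear
  midpoint (37/2,35/2) outside
  → clear
Obstacle 2 [(13,11) (14,0) (24,3)]:
  edge (13,11)–(14,0): clear
  edge (14,0)–(24,3): clear
  edge (24,3)–(13,11): clear
  midpoint (37/2,35/2) outside
  → clear
Obstacle 3 [(0,14) (10,13) (10,21) (5,23) (0,21)]:
  edge (0,14)–(10,13): clear
  edge (10,13)–(10,21): clear
  edge (10,21)–(5,23): clear
  edge (5,23)–(0,21): clear
  edge (0,21)–(0,14): clear
  midpoint (37/2,35/2) outside
  → clear

FREE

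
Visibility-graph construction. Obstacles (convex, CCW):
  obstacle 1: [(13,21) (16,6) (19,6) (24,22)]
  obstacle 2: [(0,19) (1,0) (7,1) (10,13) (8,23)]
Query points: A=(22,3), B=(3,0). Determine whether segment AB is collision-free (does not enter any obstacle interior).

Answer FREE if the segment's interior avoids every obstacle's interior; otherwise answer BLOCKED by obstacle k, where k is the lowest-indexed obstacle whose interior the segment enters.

FREE

Obstacle 1 [(13,21) (16,6) (19,6) (24,22)]:
  edge (13,21)–(16,6): clear
  edge (16,6)–(19,6): clear
  edge (19,6)–(24,22): clear
  edge (24,22)–(13,21): clear
  midpoint (25/2,3/2) outside
  → clear
Obstacle 2 [(0,19) (1,0) (7,1) (10,13) (8,23)]:
  edge (0,19)–(1,0): clear
  edge (1,0)–(7,1): clear
  edge (7,1)–(10,13): clear
  edge (10,13)–(8,23): clear
  edge (8,23)–(0,19): clear
  midpoint (25/2,3/2) outside
  → clear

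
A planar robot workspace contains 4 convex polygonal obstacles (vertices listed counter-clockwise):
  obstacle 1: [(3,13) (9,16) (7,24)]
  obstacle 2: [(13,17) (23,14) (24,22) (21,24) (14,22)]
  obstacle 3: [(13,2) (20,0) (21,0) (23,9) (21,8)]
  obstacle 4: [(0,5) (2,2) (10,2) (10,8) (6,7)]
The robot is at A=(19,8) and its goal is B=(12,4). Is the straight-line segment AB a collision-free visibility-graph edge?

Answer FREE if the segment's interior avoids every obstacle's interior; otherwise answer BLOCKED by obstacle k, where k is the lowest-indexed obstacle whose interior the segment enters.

FREE

Obstacle 1 [(3,13) (9,16) (7,24)]:
  edge (3,13)–(9,16): clear
  edge (9,16)–(7,24): clear
  edge (7,24)–(3,13): clear
  midpoint (31/2,6) outside
  → clear
Obstacle 2 [(13,17) (23,14) (24,22) (21,24) (14,22)]:
  edge (13,17)–(23,14): clear
  edge (23,14)–(24,22): clear
  edge (24,22)–(21,24): clear
  edge (21,24)–(14,22): clear
  edge (14,22)–(13,17): clear
  midpoint (31/2,6) outside
  → clear
Obstacle 3 [(13,2) (20,0) (21,0) (23,9) (21,8)]:
  edge (13,2)–(20,0): clear
  edge (20,0)–(21,0): clear
  edge (21,0)–(23,9): clear
  edge (23,9)–(21,8): clear
  edge (21,8)–(13,2): clear
  midpoint (31/2,6) outside
  → clear
Obstacle 4 [(0,5) (2,2) (10,2) (10,8) (6,7)]:
  edge (0,5)–(2,2): clear
  edge (2,2)–(10,2): clear
  edge (10,2)–(10,8): clear
  edge (10,8)–(6,7): clear
  edge (6,7)–(0,5): clear
  midpoint (31/2,6) outside
  → clear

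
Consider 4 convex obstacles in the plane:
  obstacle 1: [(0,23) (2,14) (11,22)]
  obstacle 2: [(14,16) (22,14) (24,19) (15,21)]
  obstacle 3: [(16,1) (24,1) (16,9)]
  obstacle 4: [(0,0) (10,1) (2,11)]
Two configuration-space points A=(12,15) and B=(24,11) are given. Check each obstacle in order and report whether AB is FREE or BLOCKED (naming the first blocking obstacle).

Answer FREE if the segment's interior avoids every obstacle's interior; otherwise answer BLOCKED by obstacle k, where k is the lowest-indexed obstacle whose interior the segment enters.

Obstacle 1 [(0,23) (2,14) (11,22)]:
  edge (0,23)–(2,14): clear
  edge (2,14)–(11,22): clear
  edge (11,22)–(0,23): clear
  midpoint (18,13) outside
  → clear
Obstacle 2 [(14,16) (22,14) (24,19) (15,21)]:
  edge (14,16)–(22,14): clear
  edge (22,14)–(24,19): clear
  edge (24,19)–(15,21): clear
  edge (15,21)–(14,16): clear
  midpoint (18,13) outside
  → clear
Obstacle 3 [(16,1) (24,1) (16,9)]:
  edge (16,1)–(24,1): clear
  edge (24,1)–(16,9): clear
  edge (16,9)–(16,1): clear
  midpoint (18,13) outside
  → clear
Obstacle 4 [(0,0) (10,1) (2,11)]:
  edge (0,0)–(10,1): clear
  edge (10,1)–(2,11): clear
  edge (2,11)–(0,0): clear
  midpoint (18,13) outside
  → clear

FREE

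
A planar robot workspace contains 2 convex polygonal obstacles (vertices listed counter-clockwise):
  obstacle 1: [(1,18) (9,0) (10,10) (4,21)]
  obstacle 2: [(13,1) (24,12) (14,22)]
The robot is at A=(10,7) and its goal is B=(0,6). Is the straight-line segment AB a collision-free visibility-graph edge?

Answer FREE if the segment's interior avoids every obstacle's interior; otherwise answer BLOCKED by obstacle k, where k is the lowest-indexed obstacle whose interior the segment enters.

BLOCKED by obstacle 1

Obstacle 1 [(1,18) (9,0) (10,10) (4,21)]:
  edge (1,18)–(9,0): crosses AB
  edge (9,0)–(10,10): crosses AB
  edge (10,10)–(4,21): clear
  edge (4,21)–(1,18): clear
  → BLOCKED
Obstacle 2 [(13,1) (24,12) (14,22)]:
  edge (13,1)–(24,12): clear
  edge (24,12)–(14,22): clear
  edge (14,22)–(13,1): clear
  midpoint (5,13/2) outside
  → clear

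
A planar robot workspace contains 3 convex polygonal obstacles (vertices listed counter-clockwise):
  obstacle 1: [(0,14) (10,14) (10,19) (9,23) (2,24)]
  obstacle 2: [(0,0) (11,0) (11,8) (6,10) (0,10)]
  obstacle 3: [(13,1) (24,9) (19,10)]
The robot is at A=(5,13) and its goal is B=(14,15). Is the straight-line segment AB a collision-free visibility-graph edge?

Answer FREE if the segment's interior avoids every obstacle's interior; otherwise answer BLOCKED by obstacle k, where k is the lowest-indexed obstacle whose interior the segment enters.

Obstacle 1 [(0,14) (10,14) (10,19) (9,23) (2,24)]:
  edge (0,14)–(10,14): crosses AB
  edge (10,14)–(10,19): crosses AB
  edge (10,19)–(9,23): clear
  edge (9,23)–(2,24): clear
  edge (2,24)–(0,14): clear
  → BLOCKED
Obstacle 2 [(0,0) (11,0) (11,8) (6,10) (0,10)]:
  edge (0,0)–(11,0): clear
  edge (11,0)–(11,8): clear
  edge (11,8)–(6,10): clear
  edge (6,10)–(0,10): clear
  edge (0,10)–(0,0): clear
  midpoint (19/2,14) outside
  → clear
Obstacle 3 [(13,1) (24,9) (19,10)]:
  edge (13,1)–(24,9): clear
  edge (24,9)–(19,10): clear
  edge (19,10)–(13,1): clear
  midpoint (19/2,14) outside
  → clear

BLOCKED by obstacle 1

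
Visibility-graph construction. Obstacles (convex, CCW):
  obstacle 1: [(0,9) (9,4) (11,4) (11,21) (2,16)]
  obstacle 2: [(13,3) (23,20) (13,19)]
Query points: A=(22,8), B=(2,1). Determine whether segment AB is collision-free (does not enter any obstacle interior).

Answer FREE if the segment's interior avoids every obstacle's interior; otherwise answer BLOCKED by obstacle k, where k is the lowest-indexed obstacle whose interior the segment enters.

BLOCKED by obstacle 1

Obstacle 1 [(0,9) (9,4) (11,4) (11,21) (2,16)]:
  edge (0,9)–(9,4): clear
  edge (9,4)–(11,4): crosses AB
  edge (11,4)–(11,21): crosses AB
  edge (11,21)–(2,16): clear
  edge (2,16)–(0,9): clear
  → BLOCKED
Obstacle 2 [(13,3) (23,20) (13,19)]:
  edge (13,3)–(23,20): crosses AB
  edge (23,20)–(13,19): clear
  edge (13,19)–(13,3): crosses AB
  → BLOCKED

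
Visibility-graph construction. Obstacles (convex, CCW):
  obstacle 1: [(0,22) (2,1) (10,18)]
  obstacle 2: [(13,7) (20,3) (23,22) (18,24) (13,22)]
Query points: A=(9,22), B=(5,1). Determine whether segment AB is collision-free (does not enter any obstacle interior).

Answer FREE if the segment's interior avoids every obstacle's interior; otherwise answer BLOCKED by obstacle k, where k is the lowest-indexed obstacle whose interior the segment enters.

Obstacle 1 [(0,22) (2,1) (10,18)]:
  edge (0,22)–(2,1): clear
  edge (2,1)–(10,18): crosses AB
  edge (10,18)–(0,22): crosses AB
  → BLOCKED
Obstacle 2 [(13,7) (20,3) (23,22) (18,24) (13,22)]:
  edge (13,7)–(20,3): clear
  edge (20,3)–(23,22): clear
  edge (23,22)–(18,24): clear
  edge (18,24)–(13,22): clear
  edge (13,22)–(13,7): clear
  midpoint (7,23/2) outside
  → clear

BLOCKED by obstacle 1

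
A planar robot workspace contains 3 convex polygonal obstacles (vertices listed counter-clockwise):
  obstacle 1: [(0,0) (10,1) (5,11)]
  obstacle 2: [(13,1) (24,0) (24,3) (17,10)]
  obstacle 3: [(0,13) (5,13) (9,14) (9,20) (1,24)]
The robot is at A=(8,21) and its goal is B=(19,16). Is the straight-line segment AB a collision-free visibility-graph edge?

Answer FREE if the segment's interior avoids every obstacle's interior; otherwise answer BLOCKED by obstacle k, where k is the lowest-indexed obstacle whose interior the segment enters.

FREE

Obstacle 1 [(0,0) (10,1) (5,11)]:
  edge (0,0)–(10,1): clear
  edge (10,1)–(5,11): clear
  edge (5,11)–(0,0): clear
  midpoint (27/2,37/2) outside
  → clear
Obstacle 2 [(13,1) (24,0) (24,3) (17,10)]:
  edge (13,1)–(24,0): clear
  edge (24,0)–(24,3): clear
  edge (24,3)–(17,10): clear
  edge (17,10)–(13,1): clear
  midpoint (27/2,37/2) outside
  → clear
Obstacle 3 [(0,13) (5,13) (9,14) (9,20) (1,24)]:
  edge (0,13)–(5,13): clear
  edge (5,13)–(9,14): clear
  edge (9,14)–(9,20): clear
  edge (9,20)–(1,24): clear
  edge (1,24)–(0,13): clear
  midpoint (27/2,37/2) outside
  → clear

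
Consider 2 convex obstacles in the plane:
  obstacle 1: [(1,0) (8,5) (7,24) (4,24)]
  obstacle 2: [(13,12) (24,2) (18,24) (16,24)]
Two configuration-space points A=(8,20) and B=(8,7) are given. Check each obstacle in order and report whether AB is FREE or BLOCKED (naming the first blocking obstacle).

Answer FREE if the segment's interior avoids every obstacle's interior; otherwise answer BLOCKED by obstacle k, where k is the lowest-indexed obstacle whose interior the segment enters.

Obstacle 1 [(1,0) (8,5) (7,24) (4,24)]:
  edge (1,0)–(8,5): clear
  edge (8,5)–(7,24): clear
  edge (7,24)–(4,24): clear
  edge (4,24)–(1,0): clear
  midpoint (8,27/2) outside
  → clear
Obstacle 2 [(13,12) (24,2) (18,24) (16,24)]:
  edge (13,12)–(24,2): clear
  edge (24,2)–(18,24): clear
  edge (18,24)–(16,24): clear
  edge (16,24)–(13,12): clear
  midpoint (8,27/2) outside
  → clear

FREE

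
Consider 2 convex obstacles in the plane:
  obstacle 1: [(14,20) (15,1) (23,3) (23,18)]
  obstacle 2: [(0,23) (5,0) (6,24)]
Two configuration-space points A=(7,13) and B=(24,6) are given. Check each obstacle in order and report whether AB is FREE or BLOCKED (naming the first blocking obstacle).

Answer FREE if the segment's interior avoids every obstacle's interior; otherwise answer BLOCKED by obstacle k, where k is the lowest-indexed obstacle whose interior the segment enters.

BLOCKED by obstacle 1

Obstacle 1 [(14,20) (15,1) (23,3) (23,18)]:
  edge (14,20)–(15,1): crosses AB
  edge (15,1)–(23,3): clear
  edge (23,3)–(23,18): crosses AB
  edge (23,18)–(14,20): clear
  → BLOCKED
Obstacle 2 [(0,23) (5,0) (6,24)]:
  edge (0,23)–(5,0): clear
  edge (5,0)–(6,24): clear
  edge (6,24)–(0,23): clear
  midpoint (31/2,19/2) outside
  → clear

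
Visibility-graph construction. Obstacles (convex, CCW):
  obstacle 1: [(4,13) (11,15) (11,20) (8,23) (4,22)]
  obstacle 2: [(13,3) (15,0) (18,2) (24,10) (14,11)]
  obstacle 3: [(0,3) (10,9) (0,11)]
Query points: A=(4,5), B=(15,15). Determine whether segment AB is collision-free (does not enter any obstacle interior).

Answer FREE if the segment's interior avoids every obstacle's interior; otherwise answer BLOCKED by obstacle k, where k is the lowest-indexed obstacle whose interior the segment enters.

BLOCKED by obstacle 3

Obstacle 1 [(4,13) (11,15) (11,20) (8,23) (4,22)]:
  edge (4,13)–(11,15): clear
  edge (11,15)–(11,20): clear
  edge (11,20)–(8,23): clear
  edge (8,23)–(4,22): clear
  edge (4,22)–(4,13): clear
  midpoint (19/2,10) outside
  → clear
Obstacle 2 [(13,3) (15,0) (18,2) (24,10) (14,11)]:
  edge (13,3)–(15,0): clear
  edge (15,0)–(18,2): clear
  edge (18,2)–(24,10): clear
  edge (24,10)–(14,11): clear
  edge (14,11)–(13,3): clear
  midpoint (19/2,10) outside
  → clear
Obstacle 3 [(0,3) (10,9) (0,11)]:
  edge (0,3)–(10,9): crosses AB
  edge (10,9)–(0,11): crosses AB
  edge (0,11)–(0,3): clear
  → BLOCKED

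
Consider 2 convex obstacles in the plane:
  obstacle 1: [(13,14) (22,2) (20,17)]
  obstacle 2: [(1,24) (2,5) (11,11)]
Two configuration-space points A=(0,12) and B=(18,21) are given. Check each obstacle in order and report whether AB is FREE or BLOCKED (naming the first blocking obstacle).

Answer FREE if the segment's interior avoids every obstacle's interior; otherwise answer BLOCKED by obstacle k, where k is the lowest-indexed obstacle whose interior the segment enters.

BLOCKED by obstacle 2

Obstacle 1 [(13,14) (22,2) (20,17)]:
  edge (13,14)–(22,2): clear
  edge (22,2)–(20,17): clear
  edge (20,17)–(13,14): clear
  midpoint (9,33/2) outside
  → clear
Obstacle 2 [(1,24) (2,5) (11,11)]:
  edge (1,24)–(2,5): crosses AB
  edge (2,5)–(11,11): clear
  edge (11,11)–(1,24): crosses AB
  → BLOCKED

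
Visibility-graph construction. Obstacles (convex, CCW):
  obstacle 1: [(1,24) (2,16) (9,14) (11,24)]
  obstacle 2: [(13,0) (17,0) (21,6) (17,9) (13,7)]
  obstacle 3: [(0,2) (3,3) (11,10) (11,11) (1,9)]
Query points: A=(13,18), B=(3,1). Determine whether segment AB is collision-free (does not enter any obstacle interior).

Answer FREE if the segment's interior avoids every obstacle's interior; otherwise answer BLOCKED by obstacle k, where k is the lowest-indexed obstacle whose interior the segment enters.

Obstacle 1 [(1,24) (2,16) (9,14) (11,24)]:
  edge (1,24)–(2,16): clear
  edge (2,16)–(9,14): clear
  edge (9,14)–(11,24): clear
  edge (11,24)–(1,24): clear
  midpoint (8,19/2) outside
  → clear
Obstacle 2 [(13,0) (17,0) (21,6) (17,9) (13,7)]:
  edge (13,0)–(17,0): clear
  edge (17,0)–(21,6): clear
  edge (21,6)–(17,9): clear
  edge (17,9)–(13,7): clear
  edge (13,7)–(13,0): clear
  midpoint (8,19/2) outside
  → clear
Obstacle 3 [(0,2) (3,3) (11,10) (11,11) (1,9)]:
  edge (0,2)–(3,3): clear
  edge (3,3)–(11,10): crosses AB
  edge (11,10)–(11,11): clear
  edge (11,11)–(1,9): crosses AB
  edge (1,9)–(0,2): clear
  → BLOCKED

BLOCKED by obstacle 3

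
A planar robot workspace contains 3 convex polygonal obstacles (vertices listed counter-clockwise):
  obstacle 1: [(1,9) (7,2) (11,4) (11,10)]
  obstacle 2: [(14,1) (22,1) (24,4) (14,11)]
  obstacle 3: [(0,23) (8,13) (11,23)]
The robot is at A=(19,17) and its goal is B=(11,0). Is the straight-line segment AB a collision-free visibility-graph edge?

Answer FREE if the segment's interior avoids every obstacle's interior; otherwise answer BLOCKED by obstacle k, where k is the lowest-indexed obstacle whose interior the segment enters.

BLOCKED by obstacle 2

Obstacle 1 [(1,9) (7,2) (11,4) (11,10)]:
  edge (1,9)–(7,2): clear
  edge (7,2)–(11,4): clear
  edge (11,4)–(11,10): clear
  edge (11,10)–(1,9): clear
  midpoint (15,17/2) outside
  → clear
Obstacle 2 [(14,1) (22,1) (24,4) (14,11)]:
  edge (14,1)–(22,1): clear
  edge (22,1)–(24,4): clear
  edge (24,4)–(14,11): crosses AB
  edge (14,11)–(14,1): crosses AB
  → BLOCKED
Obstacle 3 [(0,23) (8,13) (11,23)]:
  edge (0,23)–(8,13): clear
  edge (8,13)–(11,23): clear
  edge (11,23)–(0,23): clear
  midpoint (15,17/2) outside
  → clear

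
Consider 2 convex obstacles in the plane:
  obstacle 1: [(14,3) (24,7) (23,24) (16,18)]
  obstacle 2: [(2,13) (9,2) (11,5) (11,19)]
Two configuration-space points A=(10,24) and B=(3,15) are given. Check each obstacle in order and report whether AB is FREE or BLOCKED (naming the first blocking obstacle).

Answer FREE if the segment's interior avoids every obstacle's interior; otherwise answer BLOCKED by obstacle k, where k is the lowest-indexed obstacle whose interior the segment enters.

Obstacle 1 [(14,3) (24,7) (23,24) (16,18)]:
  edge (14,3)–(24,7): clear
  edge (24,7)–(23,24): clear
  edge (23,24)–(16,18): clear
  edge (16,18)–(14,3): clear
  midpoint (13/2,39/2) outside
  → clear
Obstacle 2 [(2,13) (9,2) (11,5) (11,19)]:
  edge (2,13)–(9,2): clear
  edge (9,2)–(11,5): clear
  edge (11,5)–(11,19): clear
  edge (11,19)–(2,13): clear
  midpoint (13/2,39/2) outside
  → clear

FREE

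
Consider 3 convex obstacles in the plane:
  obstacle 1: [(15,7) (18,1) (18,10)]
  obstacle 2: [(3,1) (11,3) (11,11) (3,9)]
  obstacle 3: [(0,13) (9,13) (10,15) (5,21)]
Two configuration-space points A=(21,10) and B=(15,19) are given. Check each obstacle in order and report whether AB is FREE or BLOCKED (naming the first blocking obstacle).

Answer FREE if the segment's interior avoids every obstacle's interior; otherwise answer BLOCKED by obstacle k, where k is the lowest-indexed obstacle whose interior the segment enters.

Obstacle 1 [(15,7) (18,1) (18,10)]:
  edge (15,7)–(18,1): clear
  edge (18,1)–(18,10): clear
  edge (18,10)–(15,7): clear
  midpoint (18,29/2) outside
  → clear
Obstacle 2 [(3,1) (11,3) (11,11) (3,9)]:
  edge (3,1)–(11,3): clear
  edge (11,3)–(11,11): clear
  edge (11,11)–(3,9): clear
  edge (3,9)–(3,1): clear
  midpoint (18,29/2) outside
  → clear
Obstacle 3 [(0,13) (9,13) (10,15) (5,21)]:
  edge (0,13)–(9,13): clear
  edge (9,13)–(10,15): clear
  edge (10,15)–(5,21): clear
  edge (5,21)–(0,13): clear
  midpoint (18,29/2) outside
  → clear

FREE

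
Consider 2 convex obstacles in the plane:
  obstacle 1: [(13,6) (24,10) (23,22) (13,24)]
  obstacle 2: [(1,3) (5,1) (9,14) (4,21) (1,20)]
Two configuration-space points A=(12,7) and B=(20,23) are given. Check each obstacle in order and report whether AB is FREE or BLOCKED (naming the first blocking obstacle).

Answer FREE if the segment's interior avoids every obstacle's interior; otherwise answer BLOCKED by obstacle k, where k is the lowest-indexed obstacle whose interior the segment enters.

BLOCKED by obstacle 1

Obstacle 1 [(13,6) (24,10) (23,22) (13,24)]:
  edge (13,6)–(24,10): clear
  edge (24,10)–(23,22): clear
  edge (23,22)–(13,24): crosses AB
  edge (13,24)–(13,6): crosses AB
  → BLOCKED
Obstacle 2 [(1,3) (5,1) (9,14) (4,21) (1,20)]:
  edge (1,3)–(5,1): clear
  edge (5,1)–(9,14): clear
  edge (9,14)–(4,21): clear
  edge (4,21)–(1,20): clear
  edge (1,20)–(1,3): clear
  midpoint (16,15) outside
  → clear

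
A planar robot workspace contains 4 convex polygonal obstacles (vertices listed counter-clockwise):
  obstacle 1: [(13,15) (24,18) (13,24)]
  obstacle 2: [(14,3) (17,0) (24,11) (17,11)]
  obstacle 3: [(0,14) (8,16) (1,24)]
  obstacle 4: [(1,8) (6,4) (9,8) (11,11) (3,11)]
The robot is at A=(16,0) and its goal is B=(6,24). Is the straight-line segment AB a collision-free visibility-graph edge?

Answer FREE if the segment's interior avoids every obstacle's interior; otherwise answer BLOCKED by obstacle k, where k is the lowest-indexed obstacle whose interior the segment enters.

BLOCKED by obstacle 2

Obstacle 1 [(13,15) (24,18) (13,24)]:
  edge (13,15)–(24,18): clear
  edge (24,18)–(13,24): clear
  edge (13,24)–(13,15): clear
  midpoint (11,12) outside
  → clear
Obstacle 2 [(14,3) (17,0) (24,11) (17,11)]:
  edge (14,3)–(17,0): crosses AB
  edge (17,0)–(24,11): clear
  edge (24,11)–(17,11): clear
  edge (17,11)–(14,3): crosses AB
  → BLOCKED
Obstacle 3 [(0,14) (8,16) (1,24)]:
  edge (0,14)–(8,16): clear
  edge (8,16)–(1,24): clear
  edge (1,24)–(0,14): clear
  midpoint (11,12) outside
  → clear
Obstacle 4 [(1,8) (6,4) (9,8) (11,11) (3,11)]:
  edge (1,8)–(6,4): clear
  edge (6,4)–(9,8): clear
  edge (9,8)–(11,11): clear
  edge (11,11)–(3,11): clear
  edge (3,11)–(1,8): clear
  midpoint (11,12) outside
  → clear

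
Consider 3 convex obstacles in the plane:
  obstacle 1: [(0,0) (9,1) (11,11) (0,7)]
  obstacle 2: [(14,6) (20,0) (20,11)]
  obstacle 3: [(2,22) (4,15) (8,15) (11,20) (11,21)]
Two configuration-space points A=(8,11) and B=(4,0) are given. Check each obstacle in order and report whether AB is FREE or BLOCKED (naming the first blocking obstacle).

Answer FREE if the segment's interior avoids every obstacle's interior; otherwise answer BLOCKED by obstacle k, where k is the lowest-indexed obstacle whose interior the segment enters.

Obstacle 1 [(0,0) (9,1) (11,11) (0,7)]:
  edge (0,0)–(9,1): crosses AB
  edge (9,1)–(11,11): clear
  edge (11,11)–(0,7): crosses AB
  edge (0,7)–(0,0): clear
  → BLOCKED
Obstacle 2 [(14,6) (20,0) (20,11)]:
  edge (14,6)–(20,0): clear
  edge (20,0)–(20,11): clear
  edge (20,11)–(14,6): clear
  midpoint (6,11/2) outside
  → clear
Obstacle 3 [(2,22) (4,15) (8,15) (11,20) (11,21)]:
  edge (2,22)–(4,15): clear
  edge (4,15)–(8,15): clear
  edge (8,15)–(11,20): clear
  edge (11,20)–(11,21): clear
  edge (11,21)–(2,22): clear
  midpoint (6,11/2) outside
  → clear

BLOCKED by obstacle 1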